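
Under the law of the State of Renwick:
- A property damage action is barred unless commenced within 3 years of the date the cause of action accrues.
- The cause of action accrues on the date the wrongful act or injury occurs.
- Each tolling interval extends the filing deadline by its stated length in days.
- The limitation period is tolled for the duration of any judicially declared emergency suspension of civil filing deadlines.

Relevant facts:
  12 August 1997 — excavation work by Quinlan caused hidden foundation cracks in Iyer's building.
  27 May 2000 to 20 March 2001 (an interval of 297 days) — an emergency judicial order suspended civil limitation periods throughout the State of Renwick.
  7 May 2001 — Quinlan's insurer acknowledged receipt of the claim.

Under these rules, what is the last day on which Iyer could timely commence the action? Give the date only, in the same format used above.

The claim accrued on 12 August 1997, when the wrongful act occurred.
3 years from 12 August 1997 is 12 August 2000.
The emergency suspension of filing deadlines from 27 May 2000 to 20 March 2001 tolled the period for 297 days, extending the deadline to 5 June 2001.
Nothing else in the chronology tolls or restarts the period.

5 June 2001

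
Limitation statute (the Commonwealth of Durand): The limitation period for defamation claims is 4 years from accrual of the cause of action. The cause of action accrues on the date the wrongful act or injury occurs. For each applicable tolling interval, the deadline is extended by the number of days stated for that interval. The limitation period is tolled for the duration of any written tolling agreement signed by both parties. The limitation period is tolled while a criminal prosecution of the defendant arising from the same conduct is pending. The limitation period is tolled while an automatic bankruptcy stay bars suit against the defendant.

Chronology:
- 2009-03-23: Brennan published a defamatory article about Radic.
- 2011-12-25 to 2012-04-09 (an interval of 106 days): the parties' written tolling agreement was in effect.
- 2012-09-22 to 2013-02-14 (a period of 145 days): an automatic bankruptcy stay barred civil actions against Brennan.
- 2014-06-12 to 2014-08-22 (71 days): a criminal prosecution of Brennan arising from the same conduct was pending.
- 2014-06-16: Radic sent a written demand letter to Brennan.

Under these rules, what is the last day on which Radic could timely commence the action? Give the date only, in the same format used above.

The claim accrued on 2009-03-23, when the wrongful act occurred.
Adding the 4 years base period to 2009-03-23 gives a deadline of 2013-03-23, before any tolling.
The written tolling agreement from 2011-12-25 to 2012-04-09 tolled the period for 106 days, extending the deadline to 2013-07-07.
The period was tolled for 145 days by the automatic bankruptcy stay (2012-09-22 to 2013-02-14), pushing the deadline to 2013-11-29.
The pending criminal prosecution from 2014-06-12 to 2014-08-22 began after the period had already run on 2013-11-29, so it has no tolling effect.
None of the other events listed affects the running of the period under the stated rules.

2013-11-29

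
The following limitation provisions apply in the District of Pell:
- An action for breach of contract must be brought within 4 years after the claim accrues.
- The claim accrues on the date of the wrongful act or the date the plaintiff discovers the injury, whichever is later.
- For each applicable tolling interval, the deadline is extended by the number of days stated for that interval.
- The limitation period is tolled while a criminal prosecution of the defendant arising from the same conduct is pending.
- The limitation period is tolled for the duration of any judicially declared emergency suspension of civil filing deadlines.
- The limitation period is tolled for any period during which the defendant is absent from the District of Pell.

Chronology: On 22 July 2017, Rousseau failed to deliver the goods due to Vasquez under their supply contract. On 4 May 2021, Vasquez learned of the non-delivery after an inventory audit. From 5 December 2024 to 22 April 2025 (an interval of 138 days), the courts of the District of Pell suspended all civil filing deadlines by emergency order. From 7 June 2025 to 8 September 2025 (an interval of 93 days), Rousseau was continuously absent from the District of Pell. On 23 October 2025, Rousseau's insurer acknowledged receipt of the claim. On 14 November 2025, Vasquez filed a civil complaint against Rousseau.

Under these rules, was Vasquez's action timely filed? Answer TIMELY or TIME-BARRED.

TIMELY

The claim accrued on 4 May 2021 — the later of the 22 July 2017 act and the 4 May 2021 discovery.
Adding the 4 years base period to 4 May 2021 gives a deadline of 4 May 2025, before any tolling.
The emergency suspension of filing deadlines from 5 December 2024 to 22 April 2025 tolled the period for 138 days, extending the deadline to 19 September 2025.
Because the defendant's absence from the jurisdiction ran from 7 June 2025 to 8 September 2025, the deadline is extended by 93 days to 21 December 2025.
Nothing else in the chronology tolls or restarts the period.
The 14 November 2025 filing precedes the 21 December 2025 deadline; the claim is timely.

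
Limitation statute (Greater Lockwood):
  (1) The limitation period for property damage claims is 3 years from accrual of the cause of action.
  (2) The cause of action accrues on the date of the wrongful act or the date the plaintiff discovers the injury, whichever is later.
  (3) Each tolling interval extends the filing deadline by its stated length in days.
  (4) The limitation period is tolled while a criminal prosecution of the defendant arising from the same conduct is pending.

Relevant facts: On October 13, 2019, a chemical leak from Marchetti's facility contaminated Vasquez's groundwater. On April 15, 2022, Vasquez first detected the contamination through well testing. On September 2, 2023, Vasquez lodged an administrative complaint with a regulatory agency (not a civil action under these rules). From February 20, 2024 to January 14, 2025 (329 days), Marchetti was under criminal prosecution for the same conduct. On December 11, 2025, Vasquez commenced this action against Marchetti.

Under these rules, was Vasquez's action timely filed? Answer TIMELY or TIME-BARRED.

The claim accrued on April 15, 2022 — the later of the October 13, 2019 act and the April 15, 2022 discovery.
Adding the 3 years base period to April 15, 2022 gives a deadline of April 15, 2025, before any tolling.
The pending criminal prosecution from February 20, 2024 to January 14, 2025 tolled the period for 329 days, extending the deadline to March 10, 2026.
None of the other events listed affects the running of the period under the stated rules.
Filing on December 11, 2025 beat the March 10, 2026 deadline — the action is timely.

TIMELY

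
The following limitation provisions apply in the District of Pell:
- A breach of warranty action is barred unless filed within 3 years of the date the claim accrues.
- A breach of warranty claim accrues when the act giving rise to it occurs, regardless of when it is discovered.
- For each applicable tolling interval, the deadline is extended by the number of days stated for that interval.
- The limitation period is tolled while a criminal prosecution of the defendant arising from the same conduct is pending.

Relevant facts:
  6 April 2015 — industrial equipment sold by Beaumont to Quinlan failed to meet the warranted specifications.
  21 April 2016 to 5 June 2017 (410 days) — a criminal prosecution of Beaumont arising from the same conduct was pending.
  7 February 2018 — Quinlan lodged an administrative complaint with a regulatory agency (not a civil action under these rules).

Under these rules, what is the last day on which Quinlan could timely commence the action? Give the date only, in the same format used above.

The claim accrued on 6 April 2015, the date of the act.
The untolled deadline — 3 years after 6 April 2015 — is 6 April 2018.
The period was tolled for 410 days by the pending criminal prosecution (21 April 2016 to 5 June 2017), pushing the deadline to 21 May 2019.
The other events in the timeline have no effect on the limitation period under the stated rules.

21 May 2019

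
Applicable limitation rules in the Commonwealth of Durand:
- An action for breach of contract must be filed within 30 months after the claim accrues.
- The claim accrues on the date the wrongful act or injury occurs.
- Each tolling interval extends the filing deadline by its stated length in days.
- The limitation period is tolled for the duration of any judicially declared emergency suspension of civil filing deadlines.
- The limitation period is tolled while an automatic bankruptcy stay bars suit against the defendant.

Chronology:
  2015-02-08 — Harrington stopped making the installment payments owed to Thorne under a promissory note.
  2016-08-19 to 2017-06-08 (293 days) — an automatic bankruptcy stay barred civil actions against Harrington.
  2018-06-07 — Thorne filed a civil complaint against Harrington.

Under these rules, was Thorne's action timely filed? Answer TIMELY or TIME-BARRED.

TIME-BARRED

The claim accrued on 2015-02-08, the date of the act.
30 months from 2015-02-08 is 2017-08-08.
The period was tolled for 293 days by the automatic bankruptcy stay (2016-08-19 to 2017-06-08), pushing the deadline to 2018-05-28.
The 2018-06-07 filing falls after the 2018-05-28 deadline; the claim is time-barred.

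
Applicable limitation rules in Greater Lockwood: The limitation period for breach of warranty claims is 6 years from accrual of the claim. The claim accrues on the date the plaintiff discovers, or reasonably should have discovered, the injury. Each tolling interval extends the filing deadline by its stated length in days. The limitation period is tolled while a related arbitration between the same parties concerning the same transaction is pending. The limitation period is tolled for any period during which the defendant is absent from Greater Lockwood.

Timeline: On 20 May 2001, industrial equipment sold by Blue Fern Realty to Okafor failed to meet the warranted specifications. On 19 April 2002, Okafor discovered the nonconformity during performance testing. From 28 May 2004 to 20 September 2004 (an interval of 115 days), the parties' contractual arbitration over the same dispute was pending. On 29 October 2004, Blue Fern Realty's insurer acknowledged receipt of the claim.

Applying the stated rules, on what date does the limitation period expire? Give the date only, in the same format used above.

12 August 2008

The claim did not accrue until Okafor discovered the injury on 19 April 2002; the 20 May 2001 act date does not start the clock under the stated rule.
The untolled deadline — 6 years after 19 April 2002 — is 19 April 2008.
The period was tolled for 115 days by the pending related arbitration (28 May 2004 to 20 September 2004), pushing the deadline to 12 August 2008.
Nothing else in the chronology tolls or restarts the period.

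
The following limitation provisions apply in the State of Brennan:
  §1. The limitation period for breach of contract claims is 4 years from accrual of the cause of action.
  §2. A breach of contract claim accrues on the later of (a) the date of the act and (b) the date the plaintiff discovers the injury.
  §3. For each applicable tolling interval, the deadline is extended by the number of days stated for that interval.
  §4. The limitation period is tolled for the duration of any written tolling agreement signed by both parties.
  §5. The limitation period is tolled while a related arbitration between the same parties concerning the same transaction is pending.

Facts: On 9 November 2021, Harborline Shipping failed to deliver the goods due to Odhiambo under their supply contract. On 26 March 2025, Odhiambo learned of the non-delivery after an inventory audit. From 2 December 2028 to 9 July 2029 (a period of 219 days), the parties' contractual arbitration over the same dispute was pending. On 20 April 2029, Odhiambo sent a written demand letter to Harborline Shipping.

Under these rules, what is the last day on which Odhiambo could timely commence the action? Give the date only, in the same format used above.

31 October 2029

Taking the later of the act (9 November 2021) and discovery (26 March 2025), the claim accrued on 26 March 2025.
Adding the 4 years base period to 26 March 2025 gives a deadline of 26 March 2029, before any tolling.
The pending related arbitration from 2 December 2028 to 9 July 2029 tolled the period for 219 days, extending the deadline to 31 October 2029.
None of the other events listed affects the running of the period under the stated rules.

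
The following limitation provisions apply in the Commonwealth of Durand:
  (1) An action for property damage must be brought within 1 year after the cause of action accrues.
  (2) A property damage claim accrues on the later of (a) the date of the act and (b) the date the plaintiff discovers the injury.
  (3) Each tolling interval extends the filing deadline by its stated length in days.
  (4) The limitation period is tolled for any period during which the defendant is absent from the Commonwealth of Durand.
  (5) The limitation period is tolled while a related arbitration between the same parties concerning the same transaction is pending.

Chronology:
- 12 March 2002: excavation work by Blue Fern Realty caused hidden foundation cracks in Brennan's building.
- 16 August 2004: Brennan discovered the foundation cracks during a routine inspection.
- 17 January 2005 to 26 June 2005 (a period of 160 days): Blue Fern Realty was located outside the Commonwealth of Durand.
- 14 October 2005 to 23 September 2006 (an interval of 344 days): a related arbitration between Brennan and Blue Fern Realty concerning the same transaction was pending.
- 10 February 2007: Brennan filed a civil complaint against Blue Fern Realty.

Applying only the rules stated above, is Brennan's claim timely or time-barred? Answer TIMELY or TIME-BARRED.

TIME-BARRED

Because discovery on 16 August 2004 post-dates the 12 March 2002 act, accrual under the later-of rule falls on 16 August 2004.
The untolled deadline — 1 year after 16 August 2004 — is 16 August 2005.
The defendant's absence from the jurisdiction from 17 January 2005 to 26 June 2005 tolled the period for 160 days, extending the deadline to 23 January 2006.
Because the pending related arbitration ran from 14 October 2005 to 23 September 2006, the deadline is extended by 344 days to 2 January 2007.
The 10 February 2007 filing falls after the 2 January 2007 deadline; the claim is time-barred.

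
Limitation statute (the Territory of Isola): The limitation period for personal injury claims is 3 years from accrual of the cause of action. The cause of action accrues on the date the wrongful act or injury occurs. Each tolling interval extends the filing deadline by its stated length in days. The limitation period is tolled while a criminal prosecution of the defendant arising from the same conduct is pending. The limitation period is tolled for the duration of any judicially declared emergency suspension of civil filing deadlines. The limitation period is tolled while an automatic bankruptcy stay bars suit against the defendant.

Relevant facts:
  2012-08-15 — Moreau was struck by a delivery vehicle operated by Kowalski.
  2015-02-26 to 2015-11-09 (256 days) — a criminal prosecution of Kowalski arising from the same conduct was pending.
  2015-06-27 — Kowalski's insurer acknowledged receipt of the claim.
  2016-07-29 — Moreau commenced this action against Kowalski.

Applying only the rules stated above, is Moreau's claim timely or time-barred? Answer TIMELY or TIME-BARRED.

The claim accrued on 2012-08-15, when the wrongful act occurred.
3 years from 2012-08-15 is 2015-08-15.
The pending criminal prosecution from 2015-02-26 to 2015-11-09 tolled the period for 256 days, extending the deadline to 2016-04-27.
The other events in the timeline have no effect on the limitation period under the stated rules.
The 2016-07-29 filing falls after the 2016-04-27 deadline; the claim is time-barred.

TIME-BARRED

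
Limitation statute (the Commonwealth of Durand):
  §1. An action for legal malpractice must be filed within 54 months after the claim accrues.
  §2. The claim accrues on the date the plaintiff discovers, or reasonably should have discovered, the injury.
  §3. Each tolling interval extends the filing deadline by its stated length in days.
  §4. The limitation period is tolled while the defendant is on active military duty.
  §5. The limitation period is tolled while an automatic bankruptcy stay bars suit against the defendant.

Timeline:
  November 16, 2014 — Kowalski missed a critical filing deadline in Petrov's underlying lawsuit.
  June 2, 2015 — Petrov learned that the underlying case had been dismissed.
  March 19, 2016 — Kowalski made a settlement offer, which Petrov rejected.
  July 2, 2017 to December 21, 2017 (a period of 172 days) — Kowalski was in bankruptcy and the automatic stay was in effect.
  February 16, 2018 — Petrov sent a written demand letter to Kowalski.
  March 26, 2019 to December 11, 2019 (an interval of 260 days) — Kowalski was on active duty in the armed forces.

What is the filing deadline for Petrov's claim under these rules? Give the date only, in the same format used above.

Accrual is tied to discovery, so the period began on June 2, 2015 rather than on November 16, 2014 when the act occurred.
The untolled deadline — 54 months after June 2, 2015 — is December 2, 2019.
The automatic bankruptcy stay from July 2, 2017 to December 21, 2017 tolled the period for 172 days, extending the deadline to May 22, 2020.
The defendant's active military service from March 26, 2019 to December 11, 2019 tolled the period for 260 days, extending the deadline to February 6, 2021.
None of the other events listed affects the running of the period under the stated rules.

February 6, 2021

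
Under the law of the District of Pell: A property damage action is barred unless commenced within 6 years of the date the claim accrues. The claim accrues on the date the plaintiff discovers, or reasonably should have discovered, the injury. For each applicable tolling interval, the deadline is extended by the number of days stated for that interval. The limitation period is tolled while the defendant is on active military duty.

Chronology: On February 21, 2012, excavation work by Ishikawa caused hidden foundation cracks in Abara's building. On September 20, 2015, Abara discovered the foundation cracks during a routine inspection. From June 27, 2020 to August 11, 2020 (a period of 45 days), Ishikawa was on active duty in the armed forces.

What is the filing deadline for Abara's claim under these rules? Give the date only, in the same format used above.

November 4, 2021

Under the discovery rule, the claim accrued on September 20, 2015, when Abara discovered the injury — not on the February 21, 2012 date of the underlying act.
The untolled deadline — 6 years after September 20, 2015 — is September 20, 2021.
The period was tolled for 45 days by the defendant's active military service (June 27, 2020 to August 11, 2020), pushing the deadline to November 4, 2021.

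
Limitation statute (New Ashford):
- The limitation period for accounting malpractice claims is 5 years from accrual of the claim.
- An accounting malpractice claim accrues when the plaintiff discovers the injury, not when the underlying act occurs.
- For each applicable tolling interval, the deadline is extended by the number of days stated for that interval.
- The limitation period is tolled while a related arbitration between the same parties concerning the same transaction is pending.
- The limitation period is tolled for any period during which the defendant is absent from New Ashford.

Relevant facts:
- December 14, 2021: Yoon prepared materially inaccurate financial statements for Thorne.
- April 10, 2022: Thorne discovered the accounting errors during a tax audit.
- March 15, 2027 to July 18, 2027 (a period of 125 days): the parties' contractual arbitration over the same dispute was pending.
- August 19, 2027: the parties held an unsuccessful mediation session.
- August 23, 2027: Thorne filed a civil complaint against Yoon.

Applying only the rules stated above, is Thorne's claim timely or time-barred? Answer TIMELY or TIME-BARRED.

Under the discovery rule, the claim accrued on April 10, 2022, when Thorne discovered the injury — not on the December 14, 2021 date of the underlying act.
Adding the 5 years base period to April 10, 2022 gives a deadline of April 10, 2027, before any tolling.
The pending related arbitration from March 15, 2027 to July 18, 2027 tolled the period for 125 days, extending the deadline to August 13, 2027.
The other events in the timeline have no effect on the limitation period under the stated rules.
The August 23, 2027 filing falls after the August 13, 2027 deadline; the claim is time-barred.

TIME-BARRED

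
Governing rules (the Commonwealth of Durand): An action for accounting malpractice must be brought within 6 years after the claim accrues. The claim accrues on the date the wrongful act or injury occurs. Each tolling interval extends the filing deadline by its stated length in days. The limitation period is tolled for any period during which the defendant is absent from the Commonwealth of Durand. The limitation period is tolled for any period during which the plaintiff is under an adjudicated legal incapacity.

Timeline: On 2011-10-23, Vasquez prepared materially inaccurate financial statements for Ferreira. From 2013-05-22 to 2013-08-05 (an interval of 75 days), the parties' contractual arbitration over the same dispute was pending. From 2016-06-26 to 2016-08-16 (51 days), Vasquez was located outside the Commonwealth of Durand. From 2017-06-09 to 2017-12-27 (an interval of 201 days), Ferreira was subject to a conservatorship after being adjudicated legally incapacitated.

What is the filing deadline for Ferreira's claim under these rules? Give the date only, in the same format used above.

2018-07-02

The limitation period began to run on 2011-10-23.
Adding the 6 years base period to 2011-10-23 gives a deadline of 2017-10-23, before any tolling.
Because the defendant's absence from the jurisdiction ran from 2016-06-26 to 2016-08-16, the deadline is extended by 51 days to 2017-12-13.
The period was tolled for 201 days by the plaintiff's legal incapacity (2017-06-09 to 2017-12-27), pushing the deadline to 2018-07-02.
No stated provision tolls the period for a pending arbitration, so the interval from 2013-05-22 to 2013-08-05 has no effect on the deadline.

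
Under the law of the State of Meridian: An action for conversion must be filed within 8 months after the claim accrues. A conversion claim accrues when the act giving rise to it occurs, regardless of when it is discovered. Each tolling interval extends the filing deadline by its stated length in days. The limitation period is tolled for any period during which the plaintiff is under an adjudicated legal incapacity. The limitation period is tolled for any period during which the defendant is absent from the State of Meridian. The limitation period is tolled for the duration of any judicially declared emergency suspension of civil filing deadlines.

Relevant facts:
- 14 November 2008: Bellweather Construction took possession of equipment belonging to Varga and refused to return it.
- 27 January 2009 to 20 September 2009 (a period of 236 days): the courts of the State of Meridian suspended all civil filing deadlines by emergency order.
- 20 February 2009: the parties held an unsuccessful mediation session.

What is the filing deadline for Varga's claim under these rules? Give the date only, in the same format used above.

7 March 2010

The claim accrued on 14 November 2008, when the wrongful act occurred.
Adding the 8 months base period to 14 November 2008 gives a deadline of 14 July 2009, before any tolling.
The period was tolled for 236 days by the emergency suspension of filing deadlines (27 January 2009 to 20 September 2009), pushing the deadline to 7 March 2010.
None of the other events listed affects the running of the period under the stated rules.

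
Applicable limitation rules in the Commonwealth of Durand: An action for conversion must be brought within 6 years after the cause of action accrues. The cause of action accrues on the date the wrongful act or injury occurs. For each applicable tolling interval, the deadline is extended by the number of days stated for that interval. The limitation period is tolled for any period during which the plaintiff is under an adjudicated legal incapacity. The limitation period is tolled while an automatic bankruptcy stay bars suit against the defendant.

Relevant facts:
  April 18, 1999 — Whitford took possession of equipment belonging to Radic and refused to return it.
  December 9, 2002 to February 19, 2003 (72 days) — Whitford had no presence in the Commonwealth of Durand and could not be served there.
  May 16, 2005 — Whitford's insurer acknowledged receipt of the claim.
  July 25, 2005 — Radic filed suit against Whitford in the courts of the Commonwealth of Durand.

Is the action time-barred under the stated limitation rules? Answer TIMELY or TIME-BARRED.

The cause of action accrued on April 18, 1999, the date of the act.
The untolled deadline — 6 years after April 18, 1999 — is April 18, 2005.
The defendant's absence from the jurisdiction from December 9, 2002 to February 19, 2003 does not toll the period, because no stated rule makes the defendant's absence a tolling event.
None of the other events listed affects the running of the period under the stated rules.
Radic filed on July 25, 2005, after the April 18, 2005 deadline, so the action is time-barred.

TIME-BARRED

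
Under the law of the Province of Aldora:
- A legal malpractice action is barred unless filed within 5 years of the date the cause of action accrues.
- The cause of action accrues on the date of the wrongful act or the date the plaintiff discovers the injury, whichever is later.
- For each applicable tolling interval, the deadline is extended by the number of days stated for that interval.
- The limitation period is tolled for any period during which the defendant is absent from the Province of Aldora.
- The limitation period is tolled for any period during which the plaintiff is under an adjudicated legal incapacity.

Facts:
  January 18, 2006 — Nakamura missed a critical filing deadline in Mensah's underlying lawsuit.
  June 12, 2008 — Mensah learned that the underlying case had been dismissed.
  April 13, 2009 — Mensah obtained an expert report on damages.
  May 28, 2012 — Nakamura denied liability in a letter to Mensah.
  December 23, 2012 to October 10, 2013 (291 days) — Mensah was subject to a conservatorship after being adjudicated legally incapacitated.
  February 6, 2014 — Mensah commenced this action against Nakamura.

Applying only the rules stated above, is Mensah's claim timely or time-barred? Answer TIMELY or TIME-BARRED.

TIMELY

The claim accrued on June 12, 2008 — the later of the January 18, 2006 act and the June 12, 2008 discovery.
The untolled deadline — 5 years after June 12, 2008 — is June 12, 2013.
The plaintiff's legal incapacity from December 23, 2012 to October 10, 2013 tolled the period for 291 days, extending the deadline to March 30, 2014.
Nothing else in the chronology tolls or restarts the period.
Mensah filed on February 6, 2014, before the March 30, 2014 deadline, so the action is timely.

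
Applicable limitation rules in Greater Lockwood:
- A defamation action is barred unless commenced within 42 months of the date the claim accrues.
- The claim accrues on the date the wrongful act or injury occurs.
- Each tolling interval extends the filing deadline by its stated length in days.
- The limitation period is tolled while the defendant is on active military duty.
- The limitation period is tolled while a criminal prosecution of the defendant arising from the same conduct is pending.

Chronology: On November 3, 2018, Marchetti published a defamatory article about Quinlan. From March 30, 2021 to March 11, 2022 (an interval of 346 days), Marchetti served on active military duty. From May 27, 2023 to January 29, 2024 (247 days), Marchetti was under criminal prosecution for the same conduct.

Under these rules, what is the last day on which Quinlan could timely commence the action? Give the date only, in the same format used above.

The claim accrued on November 3, 2018, when the wrongful act occurred.
The untolled deadline — 42 months after November 3, 2018 — is May 3, 2022.
Because the defendant's active military service ran from March 30, 2021 to March 11, 2022, the deadline is extended by 346 days to April 14, 2023.
The pending criminal prosecution starting May 27, 2023 came too late — the period had run on April 14, 2023 — and so does not extend the deadline.

April 14, 2023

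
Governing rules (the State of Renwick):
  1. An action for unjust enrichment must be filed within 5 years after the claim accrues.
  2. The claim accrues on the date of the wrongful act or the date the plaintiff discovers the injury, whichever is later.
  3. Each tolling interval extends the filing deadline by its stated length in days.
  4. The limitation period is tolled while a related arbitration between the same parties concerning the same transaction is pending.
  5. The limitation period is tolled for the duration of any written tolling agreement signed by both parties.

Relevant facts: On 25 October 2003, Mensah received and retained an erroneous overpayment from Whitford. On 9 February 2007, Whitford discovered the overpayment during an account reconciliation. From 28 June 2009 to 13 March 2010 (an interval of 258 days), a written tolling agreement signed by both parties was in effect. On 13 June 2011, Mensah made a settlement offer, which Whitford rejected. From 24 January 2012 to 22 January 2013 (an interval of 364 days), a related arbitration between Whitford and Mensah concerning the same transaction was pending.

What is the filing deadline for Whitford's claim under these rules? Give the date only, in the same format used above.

23 October 2013

The claim accrued on 9 February 2007 — the later of the 25 October 2003 act and the 9 February 2007 discovery.
5 years from 9 February 2007 is 9 February 2012.
Because the written tolling agreement ran from 28 June 2009 to 13 March 2010, the deadline is extended by 258 days to 24 October 2012.
The period was tolled for 364 days by the pending related arbitration (24 January 2012 to 22 January 2013), pushing the deadline to 23 October 2013.
None of the other events listed affects the running of the period under the stated rules.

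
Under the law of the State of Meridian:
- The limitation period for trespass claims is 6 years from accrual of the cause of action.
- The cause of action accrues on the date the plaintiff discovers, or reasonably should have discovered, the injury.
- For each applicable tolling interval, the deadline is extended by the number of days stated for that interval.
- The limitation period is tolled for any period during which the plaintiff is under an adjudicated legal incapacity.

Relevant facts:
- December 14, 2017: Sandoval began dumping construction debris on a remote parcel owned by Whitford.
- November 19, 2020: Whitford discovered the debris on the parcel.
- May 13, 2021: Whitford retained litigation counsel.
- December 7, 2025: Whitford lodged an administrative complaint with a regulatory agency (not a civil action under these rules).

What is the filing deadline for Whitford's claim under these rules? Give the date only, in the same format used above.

Accrual is tied to discovery, so the period began on November 19, 2020 rather than on December 14, 2017 when the act occurred.
6 years from November 19, 2020 is November 19, 2026.
Nothing else in the chronology tolls or restarts the period.

November 19, 2026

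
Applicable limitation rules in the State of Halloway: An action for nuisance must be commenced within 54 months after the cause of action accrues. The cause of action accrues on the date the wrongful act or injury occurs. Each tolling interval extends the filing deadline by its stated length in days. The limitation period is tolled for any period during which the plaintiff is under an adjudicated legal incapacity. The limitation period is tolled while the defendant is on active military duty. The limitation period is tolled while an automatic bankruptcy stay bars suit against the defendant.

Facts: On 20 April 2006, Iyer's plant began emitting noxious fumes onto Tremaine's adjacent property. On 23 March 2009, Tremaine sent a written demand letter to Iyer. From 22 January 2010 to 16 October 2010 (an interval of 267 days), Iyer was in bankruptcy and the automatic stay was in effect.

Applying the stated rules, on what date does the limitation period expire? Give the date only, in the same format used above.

The cause of action accrued on 20 April 2006, the date of the act.
Adding the 54 months base period to 20 April 2006 gives a deadline of 20 October 2010, before any tolling.
The period was tolled for 267 days by the automatic bankruptcy stay (22 January 2010 to 16 October 2010), pushing the deadline to 14 July 2011.
The other events in the timeline have no effect on the limitation period under the stated rules.

14 July 2011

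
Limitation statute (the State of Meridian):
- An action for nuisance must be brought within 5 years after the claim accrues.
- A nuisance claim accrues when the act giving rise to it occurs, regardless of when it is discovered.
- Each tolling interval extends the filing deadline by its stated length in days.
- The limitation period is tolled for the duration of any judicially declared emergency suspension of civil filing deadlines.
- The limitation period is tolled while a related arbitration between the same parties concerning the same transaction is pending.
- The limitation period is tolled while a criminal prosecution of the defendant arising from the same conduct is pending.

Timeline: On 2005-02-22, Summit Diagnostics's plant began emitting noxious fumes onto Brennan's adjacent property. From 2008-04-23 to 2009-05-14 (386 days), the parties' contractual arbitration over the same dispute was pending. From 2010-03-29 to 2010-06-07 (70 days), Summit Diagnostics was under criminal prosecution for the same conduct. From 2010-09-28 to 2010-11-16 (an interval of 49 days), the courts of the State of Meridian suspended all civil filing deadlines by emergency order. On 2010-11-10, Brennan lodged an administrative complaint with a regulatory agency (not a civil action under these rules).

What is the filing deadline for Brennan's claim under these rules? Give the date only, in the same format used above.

2011-07-12

The claim accrued on 2005-02-22, when the wrongful act occurred.
5 years from 2005-02-22 is 2010-02-22.
The period was tolled for 386 days by the pending related arbitration (2008-04-23 to 2009-05-14), pushing the deadline to 2011-03-15.
The period was tolled for 70 days by the pending criminal prosecution (2010-03-29 to 2010-06-07), pushing the deadline to 2011-05-24.
The period was tolled for 49 days by the emergency suspension of filing deadlines (2010-09-28 to 2010-11-16), pushing the deadline to 2011-07-12.
The other events in the timeline have no effect on the limitation period under the stated rules.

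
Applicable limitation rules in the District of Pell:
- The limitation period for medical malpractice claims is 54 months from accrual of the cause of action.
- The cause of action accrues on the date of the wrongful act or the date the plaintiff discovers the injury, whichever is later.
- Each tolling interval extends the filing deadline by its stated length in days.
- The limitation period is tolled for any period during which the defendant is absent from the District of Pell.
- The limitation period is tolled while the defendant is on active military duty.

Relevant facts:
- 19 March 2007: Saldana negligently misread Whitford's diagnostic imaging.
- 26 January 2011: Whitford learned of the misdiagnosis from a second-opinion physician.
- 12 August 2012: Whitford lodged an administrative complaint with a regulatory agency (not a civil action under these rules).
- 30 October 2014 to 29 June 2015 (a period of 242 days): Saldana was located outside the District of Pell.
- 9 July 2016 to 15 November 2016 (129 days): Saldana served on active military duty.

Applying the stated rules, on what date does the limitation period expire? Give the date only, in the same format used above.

24 March 2016

Taking the later of the act (19 March 2007) and discovery (26 January 2011), the claim accrued on 26 January 2011.
The untolled deadline — 54 months after 26 January 2011 — is 26 July 2015.
Because the defendant's absence from the jurisdiction ran from 30 October 2014 to 29 June 2015, the deadline is extended by 242 days to 24 March 2016.
By the time the defendant's active military service began on 9 July 2016, the limitation period had already expired on 24 March 2016; that interval cannot revive it.
Nothing else in the chronology tolls or restarts the period.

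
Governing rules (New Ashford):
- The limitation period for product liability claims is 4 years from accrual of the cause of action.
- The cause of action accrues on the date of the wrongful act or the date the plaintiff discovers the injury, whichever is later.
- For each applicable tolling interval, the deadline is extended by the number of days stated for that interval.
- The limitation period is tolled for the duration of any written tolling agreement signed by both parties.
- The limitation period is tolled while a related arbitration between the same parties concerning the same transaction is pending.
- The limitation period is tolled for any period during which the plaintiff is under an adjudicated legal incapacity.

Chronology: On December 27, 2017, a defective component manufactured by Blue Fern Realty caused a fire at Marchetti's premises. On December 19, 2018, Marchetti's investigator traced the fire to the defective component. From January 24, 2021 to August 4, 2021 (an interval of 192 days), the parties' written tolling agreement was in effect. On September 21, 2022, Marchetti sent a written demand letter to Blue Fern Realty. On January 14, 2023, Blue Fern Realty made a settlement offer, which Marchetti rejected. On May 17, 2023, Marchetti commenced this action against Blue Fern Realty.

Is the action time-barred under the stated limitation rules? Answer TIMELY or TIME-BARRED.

Taking the later of the act (December 27, 2017) and discovery (December 19, 2018), the claim accrued on December 19, 2018.
The untolled deadline — 4 years after December 19, 2018 — is December 19, 2022.
Because the written tolling agreement ran from January 24, 2021 to August 4, 2021, the deadline is extended by 192 days to June 29, 2023.
Nothing else in the chronology tolls or restarts the period.
Marchetti filed on May 17, 2023, before the June 29, 2023 deadline, so the action is timely.

TIMELY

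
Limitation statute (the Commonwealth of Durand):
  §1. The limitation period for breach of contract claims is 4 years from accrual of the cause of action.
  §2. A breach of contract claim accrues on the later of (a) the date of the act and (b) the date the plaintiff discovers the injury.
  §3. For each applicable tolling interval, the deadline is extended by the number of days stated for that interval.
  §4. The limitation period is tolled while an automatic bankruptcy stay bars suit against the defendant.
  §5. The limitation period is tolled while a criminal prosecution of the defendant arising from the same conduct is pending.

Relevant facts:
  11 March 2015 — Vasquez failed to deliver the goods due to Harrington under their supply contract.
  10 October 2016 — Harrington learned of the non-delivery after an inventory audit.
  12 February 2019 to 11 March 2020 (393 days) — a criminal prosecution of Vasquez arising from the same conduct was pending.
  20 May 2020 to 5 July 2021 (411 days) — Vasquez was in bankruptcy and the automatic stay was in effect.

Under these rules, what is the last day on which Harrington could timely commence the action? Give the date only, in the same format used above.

23 December 2022

Taking the later of the act (11 March 2015) and discovery (10 October 2016), the claim accrued on 10 October 2016.
4 years from 10 October 2016 is 10 October 2020.
The pending criminal prosecution from 12 February 2019 to 11 March 2020 tolled the period for 393 days, extending the deadline to 7 November 2021.
Because the automatic bankruptcy stay ran from 20 May 2020 to 5 July 2021, the deadline is extended by 411 days to 23 December 2022.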